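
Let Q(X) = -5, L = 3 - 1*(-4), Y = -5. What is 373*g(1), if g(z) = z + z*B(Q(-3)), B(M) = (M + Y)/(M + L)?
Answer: -1492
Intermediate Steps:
L = 7 (L = 3 + 4 = 7)
B(M) = (-5 + M)/(7 + M) (B(M) = (M - 5)/(M + 7) = (-5 + M)/(7 + M))
g(z) = -4*z (g(z) = z + z*((-5 - 5)/(7 - 5)) = z + z*(-10/2) = z + z*((½)*(-10)) = z + z*(-5) = z - 5*z = -4*z)
373*g(1) = 373*(-4*1) = 373*(-4) = -1492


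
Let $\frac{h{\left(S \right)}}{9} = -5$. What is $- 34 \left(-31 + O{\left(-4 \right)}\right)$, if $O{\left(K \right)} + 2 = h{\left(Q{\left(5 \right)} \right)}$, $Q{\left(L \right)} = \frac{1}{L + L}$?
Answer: $2652$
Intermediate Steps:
$Q{\left(L \right)} = \frac{1}{2 L}$
$h{\left(S \right)} = -45$ ($h{\left(S \right)} = 9 \left(-5\right) = -45$)
$O{\left(K \right)} = -47$ ($O{\left(K \right)} = -2 - 45 = -47$)
$- 34 \left(-31 + O{\left(-4 \right)}\right) = - 34 \left(-31 - 47\right) = \left(-34\right) \left(-78\right) = 2652$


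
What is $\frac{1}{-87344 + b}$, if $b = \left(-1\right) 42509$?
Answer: $- \frac{1}{129853} \approx -7.701 \cdot 10^{-6}$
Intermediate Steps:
$b = -42509$
$\frac{1}{-87344 + b} = \frac{1}{-87344 - 42509} = \frac{1}{-129853} = - \frac{1}{129853}$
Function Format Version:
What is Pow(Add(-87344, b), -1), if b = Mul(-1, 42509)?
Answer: Rational(-1, 129853) ≈ -7.7010e-6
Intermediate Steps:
b = -42509
Pow(Add(-87344, b), -1) = Pow(Add(-87344, -42509), -1) = Pow(-129853, -1) = Rational(-1, 129853)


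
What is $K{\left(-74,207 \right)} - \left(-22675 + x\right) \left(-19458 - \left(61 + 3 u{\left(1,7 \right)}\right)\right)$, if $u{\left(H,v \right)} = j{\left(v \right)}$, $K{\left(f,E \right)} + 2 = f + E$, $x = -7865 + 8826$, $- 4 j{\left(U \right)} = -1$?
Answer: $- \frac{847703441}{2} \approx -4.2385 \cdot 10^{8}$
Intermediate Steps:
$j{\left(U \right)} = \frac{1}{4}$ ($j{\left(U \right)} = \left(- \frac{1}{4}\right) \left(-1\right) = \frac{1}{4}$)
$x = 961$
$K{\left(f,E \right)} = -2 + E + f$ ($K{\left(f,E \right)} = -2 + \left(f + E\right) = -2 + \left(E + f\right) = -2 + E + f$)
$u{\left(H,v \right)} = \frac{1}{4}$
$K{\left(-74,207 \right)} - \left(-22675 + x\right) \left(-19458 - \left(61 + 3 u{\left(1,7 \right)}\right)\right) = \left(-2 + 207 - 74\right) - \left(-22675 + 961\right) \left(-19458 - \frac{247}{4}\right) = 131 - - 21714 \left(-19458 - \frac{247}{4}\right) = 131 - \left(-21714\right) \left(- \frac{78079}{4}\right) = 131 - \frac{847703703}{2} = - \frac{847703441}{2}$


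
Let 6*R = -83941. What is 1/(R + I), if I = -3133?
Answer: -6/102739 ≈ -5.8400e-5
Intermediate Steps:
R = -83941/6 (R = (⅙)*(-83941) = -83941/6 ≈ -13990.)
1/(R + I) = 1/(-83941/6 - 3133) = 1/(-102739/6) = -6/102739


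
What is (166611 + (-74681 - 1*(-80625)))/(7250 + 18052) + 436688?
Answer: 11049252331/25302 ≈ 4.3670e+5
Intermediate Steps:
(166611 + (-74681 - 1*(-80625)))/(7250 + 18052) + 436688 = (166611 + (-74681 + 80625))/25302 + 436688 = (166611 + 5944)*(1/25302) + 436688 = 172555*(1/25302) + 436688 = 172555/25302 + 436688 = 11049252331/25302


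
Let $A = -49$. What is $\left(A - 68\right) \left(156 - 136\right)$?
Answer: $-2340$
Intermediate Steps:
$\left(A - 68\right) \left(156 - 136\right) = \left(-49 - 68\right) \left(156 - 136\right) = \left(-117\right) 20 = -2340$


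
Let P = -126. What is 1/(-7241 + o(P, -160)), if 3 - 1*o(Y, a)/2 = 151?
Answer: -1/7537 ≈ -0.00013268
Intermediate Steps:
o(Y, a) = -296 (o(Y, a) = 6 - 2*151 = 6 - 302 = -296)
1/(-7241 + o(P, -160)) = 1/(-7241 - 296) = 1/(-7537) = -1/7537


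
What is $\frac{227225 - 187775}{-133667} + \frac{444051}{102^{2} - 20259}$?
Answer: $- \frac{6638193863}{146365365} \approx -45.354$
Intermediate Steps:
$\frac{227225 - 187775}{-133667} + \frac{444051}{102^{2} - 20259} = 39450 \left(- \frac{1}{133667}\right) + \frac{444051}{10404 - 20259} = - \frac{39450}{133667} + \frac{444051}{-9855} = - \frac{39450}{133667} + 444051 \left(- \frac{1}{9855}\right) = - \frac{39450}{133667} - \frac{49339}{1095} = - \frac{6638193863}{146365365}$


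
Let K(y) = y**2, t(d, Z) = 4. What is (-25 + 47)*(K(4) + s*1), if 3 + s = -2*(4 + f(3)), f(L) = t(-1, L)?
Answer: -66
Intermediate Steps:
f(L) = 4
s = -19 (s = -3 - 2*(4 + 4) = -3 - 2*8 = -3 - 16 = -19)
(-25 + 47)*(K(4) + s*1) = (-25 + 47)*(4**2 - 19*1) = 22*(16 - 19) = 22*(-3) = -66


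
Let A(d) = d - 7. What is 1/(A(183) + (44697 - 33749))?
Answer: 1/11124 ≈ 8.9896e-5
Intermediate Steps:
A(d) = -7 + d
1/(A(183) + (44697 - 33749)) = 1/((-7 + 183) + (44697 - 33749)) = 1/(176 + 10948) = 1/11124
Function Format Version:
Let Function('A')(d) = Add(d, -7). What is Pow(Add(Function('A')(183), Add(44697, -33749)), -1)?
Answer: Rational(1, 11124) ≈ 8.9896e-5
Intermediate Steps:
Function('A')(d) = Add(-7, d)
Pow(Add(Function('A')(183), Add(44697, -33749)), -1) = Pow(Add(Add(-7, 183), Add(44697, -33749)), -1) = Pow(Add(176, 10948), -1) = Pow(11124, -1) = Rational(1, 11124)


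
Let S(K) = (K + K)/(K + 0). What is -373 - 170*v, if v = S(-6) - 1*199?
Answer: 33117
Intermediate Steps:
S(K) = 2 (S(K) = (2*K)/K = 2)
v = -197 (v = 2 - 1*199 = 2 - 199 = -197)
-373 - 170*v = -373 - 170*(-197) = -373 + 33490 = 33117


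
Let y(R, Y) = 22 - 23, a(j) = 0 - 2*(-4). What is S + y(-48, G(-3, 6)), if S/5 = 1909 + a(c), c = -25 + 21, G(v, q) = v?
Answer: 9584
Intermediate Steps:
c = -4
a(j) = 8 (a(j) = 0 + 8 = 8)
y(R, Y) = -1
S = 9585 (S = 5*(1909 + 8) = 5*1917 = 9585)
S + y(-48, G(-3, 6)) = 9585 - 1 = 9584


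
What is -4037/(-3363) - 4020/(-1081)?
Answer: 17883257/3635403 ≈ 4.9192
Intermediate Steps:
-4037/(-3363) - 4020/(-1081) = -4037*(-1/3363) - 4020*(-1/1081) = 4037/3363 + 4020/1081 = 17883257/3635403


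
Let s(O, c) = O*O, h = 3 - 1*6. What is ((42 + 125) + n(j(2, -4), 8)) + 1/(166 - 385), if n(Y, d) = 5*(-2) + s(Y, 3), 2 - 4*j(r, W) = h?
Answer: 555587/3504 ≈ 158.56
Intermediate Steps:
h = -3 (h = 3 - 6 = -3)
j(r, W) = 5/4 (j(r, W) = ½ - ¼*(-3) = ½ + ¾ = 5/4)
s(O, c) = O²
n(Y, d) = -10 + Y² (n(Y, d) = 5*(-2) + Y² = -10 + Y²)
((42 + 125) + n(j(2, -4), 8)) + 1/(166 - 385) = ((42 + 125) + (-10 + (5/4)²)) + 1/(166 - 385) = (167 + (-10 + 25/16)) + 1/(-219) = (167 - 135/16) - 1/219 = 2537/16 - 1/219 = 555587/3504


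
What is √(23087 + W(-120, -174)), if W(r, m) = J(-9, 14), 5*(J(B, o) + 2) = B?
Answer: 6*√16030/5 ≈ 151.93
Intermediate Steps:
J(B, o) = -2 + B/5
W(r, m) = -19/5 (W(r, m) = -2 + (⅕)*(-9) = -2 - 9/5 = -19/5)
√(23087 + W(-120, -174)) = √(23087 - 19/5) = √(115416/5) = 6*√16030/5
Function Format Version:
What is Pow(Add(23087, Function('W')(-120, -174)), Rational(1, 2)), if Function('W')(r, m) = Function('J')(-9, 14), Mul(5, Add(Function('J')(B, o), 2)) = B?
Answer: Mul(Rational(6, 5), Pow(16030, Rational(1, 2))) ≈ 151.93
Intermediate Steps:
Function('J')(B, o) = Add(-2, Mul(Rational(1, 5), B))
Function('W')(r, m) = Rational(-19, 5) (Function('W')(r, m) = Add(-2, Mul(Rational(1, 5), -9)) = Add(-2, Rational(-9, 5)) = Rational(-19, 5))
Pow(Add(23087, Function('W')(-120, -174)), Rational(1, 2)) = Pow(Add(23087, Rational(-19, 5)), Rational(1, 2)) = Pow(Rational(115416, 5), Rational(1, 2)) = Mul(Rational(6, 5), Pow(16030, Rational(1, 2)))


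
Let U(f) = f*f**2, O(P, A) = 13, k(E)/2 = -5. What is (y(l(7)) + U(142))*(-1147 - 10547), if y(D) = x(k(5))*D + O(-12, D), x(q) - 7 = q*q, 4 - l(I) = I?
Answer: -33479688120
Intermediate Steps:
k(E) = -10 (k(E) = 2*(-5) = -10)
l(I) = 4 - I
U(f) = f**3
x(q) = 7 + q**2 (x(q) = 7 + q*q = 7 + q**2)
y(D) = 13 + 107*D (y(D) = (7 + (-10)**2)*D + 13 = (7 + 100)*D + 13 = 107*D + 13 = 13 + 107*D)
(y(l(7)) + U(142))*(-1147 - 10547) = ((13 + 107*(4 - 1*7)) + 142**3)*(-1147 - 10547) = ((13 + 107*(4 - 7)) + 2863288)*(-11694) = ((13 + 107*(-3)) + 2863288)*(-11694) = ((13 - 321) + 2863288)*(-11694) = (-308 + 2863288)*(-11694) = 2862980*(-11694) = -33479688120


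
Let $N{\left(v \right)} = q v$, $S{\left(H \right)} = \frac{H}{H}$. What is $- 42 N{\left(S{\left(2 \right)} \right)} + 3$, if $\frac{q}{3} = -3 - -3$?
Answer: $3$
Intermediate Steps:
$q = 0$ ($q = 3 \left(-3 - -3\right) = 3 \left(-3 + 3\right) = 3 \cdot 0 = 0$)
$S{\left(H \right)} = 1$
$N{\left(v \right)} = 0$ ($N{\left(v \right)} = 0 v = 0$)
$- 42 N{\left(S{\left(2 \right)} \right)} + 3 = \left(-42\right) 0 + 3 = 0 + 3 = 3$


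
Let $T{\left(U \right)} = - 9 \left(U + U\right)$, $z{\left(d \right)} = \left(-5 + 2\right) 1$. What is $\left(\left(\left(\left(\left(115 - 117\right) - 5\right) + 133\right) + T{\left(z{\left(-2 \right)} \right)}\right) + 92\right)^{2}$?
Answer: $73984$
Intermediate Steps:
$z{\left(d \right)} = -3$ ($z{\left(d \right)} = \left(-3\right) 1 = -3$)
$T{\left(U \right)} = - 18 U$ ($T{\left(U \right)} = - 9 \cdot 2 U = - 18 U$)
$\left(\left(\left(\left(\left(115 - 117\right) - 5\right) + 133\right) + T{\left(z{\left(-2 \right)} \right)}\right) + 92\right)^{2} = \left(\left(\left(\left(\left(115 - 117\right) - 5\right) + 133\right) - -54\right) + 92\right)^{2} = \left(\left(\left(\left(-2 - 5\right) + 133\right) + 54\right) + 92\right)^{2} = \left(\left(\left(-7 + 133\right) + 54\right) + 92\right)^{2} = \left(\left(126 + 54\right) + 92\right)^{2} = \left(180 + 92\right)^{2} = 272^{2} = 73984$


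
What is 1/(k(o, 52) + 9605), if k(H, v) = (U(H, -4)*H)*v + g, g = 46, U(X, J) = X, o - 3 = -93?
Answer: 1/430851 ≈ 2.3210e-6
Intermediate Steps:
o = -90 (o = 3 - 93 = -90)
k(H, v) = 46 + v*H² (k(H, v) = (H*H)*v + 46 = H²*v + 46 = v*H² + 46 = 46 + v*H²)
1/(k(o, 52) + 9605) = 1/((46 + 52*(-90)²) + 9605) = 1/((46 + 52*8100) + 9605) = 1/((46 + 421200) + 9605) = 1/(421246 + 9605) = 1/430851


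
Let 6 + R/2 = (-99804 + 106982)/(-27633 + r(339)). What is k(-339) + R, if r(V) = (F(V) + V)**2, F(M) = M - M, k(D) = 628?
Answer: 13445941/21822 ≈ 616.16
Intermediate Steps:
F(M) = 0
r(V) = V**2 (r(V) = (0 + V)**2 = V**2)
R = -258275/21822 (R = -12 + 2*((-99804 + 106982)/(-27633 + 339**2)) = -12 + 2*(7178/(-27633 + 114921)) = -12 + 2*(7178/87288) = -12 + 2*(7178*(1/87288)) = -12 + 2*(3589/43644) = -12 + 3589/21822 = -258275/21822 ≈ -11.836)
k(-339) + R = 628 - 258275/21822 = 13445941/21822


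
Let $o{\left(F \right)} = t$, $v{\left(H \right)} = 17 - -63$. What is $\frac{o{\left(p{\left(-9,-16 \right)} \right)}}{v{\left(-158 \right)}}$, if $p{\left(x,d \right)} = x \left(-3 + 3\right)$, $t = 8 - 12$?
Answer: $- \frac{1}{20} \approx -0.05$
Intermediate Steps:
$t = -4$ ($t = 8 - 12 = -4$)
$p{\left(x,d \right)} = 0$ ($p{\left(x,d \right)} = x 0 = 0$)
$v{\left(H \right)} = 80$ ($v{\left(H \right)} = 17 + 63 = 80$)
$o{\left(F \right)} = -4$
$\frac{o{\left(p{\left(-9,-16 \right)} \right)}}{v{\left(-158 \right)}} = - \frac{4}{80} = \left(-4\right) \frac{1}{80} = - \frac{1}{20}$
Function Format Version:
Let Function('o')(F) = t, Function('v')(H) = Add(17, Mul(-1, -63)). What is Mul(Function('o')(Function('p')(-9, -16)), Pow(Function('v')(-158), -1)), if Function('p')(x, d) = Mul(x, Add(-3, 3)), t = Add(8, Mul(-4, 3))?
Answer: Rational(-1, 20) ≈ -0.050000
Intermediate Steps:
t = -4 (t = Add(8, -12) = -4)
Function('p')(x, d) = 0 (Function('p')(x, d) = Mul(x, 0) = 0)
Function('v')(H) = 80 (Function('v')(H) = Add(17, 63) = 80)
Function('o')(F) = -4
Mul(Function('o')(Function('p')(-9, -16)), Pow(Function('v')(-158), -1)) = Mul(-4, Pow(80, -1)) = Mul(-4, Rational(1, 80)) = Rational(-1, 20)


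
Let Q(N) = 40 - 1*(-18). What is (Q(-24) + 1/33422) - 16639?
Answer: -554170181/33422 ≈ -16581.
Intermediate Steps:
Q(N) = 58 (Q(N) = 40 + 18 = 58)
(Q(-24) + 1/33422) - 16639 = (58 + 1/33422) - 16639 = 1938477/33422 - 16639 = -554170181/33422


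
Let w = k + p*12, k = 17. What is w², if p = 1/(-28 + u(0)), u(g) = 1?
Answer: 22201/81 ≈ 274.09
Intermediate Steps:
p = -1/27 (p = 1/(-28 + 1) = 1/(-27) = -1/27 ≈ -0.037037)
w = 149/9 (w = 17 - 1/27*12 = 17 - 4/9 = 149/9 ≈ 16.556)
w² = (149/9)² = 22201/81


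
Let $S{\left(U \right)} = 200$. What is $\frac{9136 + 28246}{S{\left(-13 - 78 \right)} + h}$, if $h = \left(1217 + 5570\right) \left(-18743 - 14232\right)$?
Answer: $- \frac{37382}{223801125} \approx -0.00016703$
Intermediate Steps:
$h = -223801325$ ($h = 6787 \left(-32975\right) = -223801325$)
$\frac{9136 + 28246}{S{\left(-13 - 78 \right)} + h} = \frac{9136 + 28246}{200 - 223801325} = \frac{37382}{-223801125} = 37382 \left(- \frac{1}{223801125}\right) = - \frac{37382}{223801125}$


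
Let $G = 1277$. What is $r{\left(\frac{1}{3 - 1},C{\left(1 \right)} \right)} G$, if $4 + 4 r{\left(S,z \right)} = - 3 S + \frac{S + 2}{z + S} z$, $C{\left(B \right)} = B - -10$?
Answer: $- \frac{182611}{184} \approx -992.45$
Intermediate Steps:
$C{\left(B \right)} = 10 + B$ ($C{\left(B \right)} = B + 10 = 10 + B$)
$r{\left(S,z \right)} = -1 - \frac{3 S}{4} + \frac{z \left(2 + S\right)}{4 \left(S + z\right)}$ ($r{\left(S,z \right)} = -1 + \frac{- 3 S + \frac{S + 2}{z + S} z}{4} = -1 + \frac{- 3 S + \frac{2 + S}{S + z} z}{4} = -1 + \frac{- 3 S + \frac{z \left(2 + S\right)}{S + z}}{4} = -1 - \left(\frac{3 S}{4} - \frac{z \left(2 + S\right)}{4 \left(S + z\right)}\right) = -1 - \frac{3 S}{4} + \frac{z \left(2 + S\right)}{4 \left(S + z\right)}$)
$r{\left(\frac{1}{3 - 1},C{\left(1 \right)} \right)} G = \frac{- \frac{1}{3 - 1} - \frac{3 \left(\frac{1}{3 - 1}\right)^{2}}{4} - \frac{10 + 1}{2} - \frac{10 + 1}{2 \left(3 - 1\right)}}{\frac{1}{3 - 1} + \left(10 + 1\right)} 1277 = \frac{- \frac{1}{2} - \frac{3 \left(\frac{1}{2}\right)^{2}}{4} - \frac{11}{2} - \frac{1}{2} \cdot \frac{1}{2} \cdot 11}{\frac{1}{2} + 11} \cdot 1277 = \frac{\left(-1\right) \frac{1}{2} - \frac{3}{4 \cdot 4} - \frac{11}{2} - \frac{1}{4} \cdot 11}{\frac{1}{2} + 11} \cdot 1277 = \frac{- \frac{1}{2} - \frac{3}{16} - \frac{11}{2} - \frac{11}{4}}{\frac{23}{2}} \cdot 1277 = \frac{2 \left(- \frac{1}{2} - \frac{3}{16} - \frac{11}{2} - \frac{11}{4}\right)}{23} \cdot 1277 = \frac{2}{23} \left(- \frac{143}{16}\right) 1277 = \left(- \frac{143}{184}\right) 1277 = - \frac{182611}{184}$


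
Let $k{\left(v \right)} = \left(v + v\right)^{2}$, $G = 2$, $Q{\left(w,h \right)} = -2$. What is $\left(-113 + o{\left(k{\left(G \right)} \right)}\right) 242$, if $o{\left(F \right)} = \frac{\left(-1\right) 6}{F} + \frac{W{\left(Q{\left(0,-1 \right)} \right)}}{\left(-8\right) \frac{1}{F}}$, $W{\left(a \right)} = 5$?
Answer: $- \frac{119427}{4} \approx -29857.0$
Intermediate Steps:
$k{\left(v \right)} = 4 v^{2}$ ($k{\left(v \right)} = \left(2 v\right)^{2} = 4 v^{2}$)
$o{\left(F \right)} = - \frac{6}{F} - \frac{5 F}{8}$ ($o{\left(F \right)} = \frac{\left(-1\right) 6}{F} + \frac{5}{\left(-8\right) \frac{1}{F}} = - \frac{6}{F} + 5 \left(- \frac{F}{8}\right) = - \frac{6}{F} - \frac{5 F}{8}$)
$\left(-113 + o{\left(k{\left(G \right)} \right)}\right) 242 = \left(-113 - \left(\frac{3}{8} + \frac{5}{8} \cdot 4 \cdot 2^{2}\right)\right) 242 = \left(-113 - \left(\frac{3}{8} + \frac{5}{8} \cdot 4 \cdot 4\right)\right) 242 = \left(-113 - \left(10 + \frac{6}{16}\right)\right) 242 = \left(-113 - \frac{83}{8}\right) 242 = \left(- \frac{987}{8}\right) 242 = - \frac{119427}{4}$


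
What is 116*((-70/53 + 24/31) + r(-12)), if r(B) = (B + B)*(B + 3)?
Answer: 41062840/1643 ≈ 24993.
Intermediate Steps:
r(B) = 2*B*(3 + B) (r(B) = (2*B)*(3 + B) = 2*B*(3 + B))
116*((-70/53 + 24/31) + r(-12)) = 116*((-70/53 + 24/31) + 2*(-12)*(3 - 12)) = 116*((-70*1/53 + 24*(1/31)) + 2*(-12)*(-9)) = 116*((-70/53 + 24/31) + 216) = 116*(-898/1643 + 216) = 116*(353990/1643) = 41062840/1643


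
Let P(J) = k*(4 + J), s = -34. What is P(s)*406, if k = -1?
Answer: 12180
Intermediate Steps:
P(J) = -4 - J (P(J) = -(4 + J) = -4 - J)
P(s)*406 = (-4 - 1*(-34))*406 = (-4 + 34)*406 = 30*406 = 12180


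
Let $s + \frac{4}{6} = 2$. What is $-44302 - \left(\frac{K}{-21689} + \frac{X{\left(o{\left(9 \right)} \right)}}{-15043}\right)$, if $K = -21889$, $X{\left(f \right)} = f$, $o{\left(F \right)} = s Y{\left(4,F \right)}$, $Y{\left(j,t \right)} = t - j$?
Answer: $- \frac{43363912628963}{978802881} \approx -44303.0$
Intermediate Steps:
$s = \frac{4}{3}$ ($s = - \frac{2}{3} + 2 = \frac{4}{3} \approx 1.3333$)
$o{\left(F \right)} = - \frac{16}{3} + \frac{4 F}{3}$ ($o{\left(F \right)} = \frac{4 \left(F - 4\right)}{3} = \frac{4 \left(-4 + F\right)}{3} = - \frac{16}{3} + \frac{4 F}{3}$)
$-44302 - \left(\frac{K}{-21689} + \frac{X{\left(o{\left(9 \right)} \right)}}{-15043}\right) = -44302 - \left(- \frac{21889}{-21689} + \frac{- \frac{16}{3} + \frac{4}{3} \cdot 9}{-15043}\right) = -44302 - \left(\left(-21889\right) \left(- \frac{1}{21689}\right) + \left(- \frac{16}{3} + 12\right) \left(- \frac{1}{15043}\right)\right) = -44302 - \left(\frac{21889}{21689} + \frac{20}{3} \left(- \frac{1}{15043}\right)\right) = -44302 - \left(\frac{21889}{21689} - \frac{20}{45129}\right) = -44302 - \frac{987394901}{978802881} = - \frac{43363912628963}{978802881}$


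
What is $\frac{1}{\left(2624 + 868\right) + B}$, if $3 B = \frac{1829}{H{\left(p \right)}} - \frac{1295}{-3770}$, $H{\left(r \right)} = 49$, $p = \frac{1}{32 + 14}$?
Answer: $\frac{36946}{129479351} \approx 0.00028534$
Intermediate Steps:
$p = \frac{1}{46} \approx 0.021739$
$B = \frac{463919}{36946}$ ($B = \frac{\frac{1829}{49} - \frac{1295}{-3770}}{3} = \frac{1829 \cdot \frac{1}{49} - - \frac{259}{754}}{3} = \frac{\frac{1829}{49} + \frac{259}{754}}{3} = \frac{1}{3} \cdot \frac{1391757}{36946} = \frac{463919}{36946} \approx 12.557$)
$\frac{1}{\left(2624 + 868\right) + B} = \frac{1}{\left(2624 + 868\right) + \frac{463919}{36946}} = \frac{1}{3492 + \frac{463919}{36946}} = \frac{1}{\frac{129479351}{36946}} = \frac{36946}{129479351}$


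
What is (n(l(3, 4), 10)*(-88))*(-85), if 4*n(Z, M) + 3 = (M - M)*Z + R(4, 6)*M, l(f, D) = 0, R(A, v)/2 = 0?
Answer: -5610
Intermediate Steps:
R(A, v) = 0 (R(A, v) = 2*0 = 0)
n(Z, M) = -¾ (n(Z, M) = -¾ + ((M - M)*Z + 0*M)/4 = -¾ + (0*Z + 0)/4 = -¾ + (0 + 0)/4 = -¾ + (¼)*0 = -¾ + 0 = -¾)
(n(l(3, 4), 10)*(-88))*(-85) = -¾*(-88)*(-85) = 66*(-85) = -5610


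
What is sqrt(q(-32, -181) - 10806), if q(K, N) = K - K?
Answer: I*sqrt(10806) ≈ 103.95*I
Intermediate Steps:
q(K, N) = 0
sqrt(q(-32, -181) - 10806) = sqrt(0 - 10806) = sqrt(-10806) = I*sqrt(10806)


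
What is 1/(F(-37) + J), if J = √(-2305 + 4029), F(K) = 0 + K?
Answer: 37/355 + 2*√431/355 ≈ 0.22119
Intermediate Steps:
F(K) = K
J = 2*√431 (J = √1724 = 2*√431 ≈ 41.521)
1/(F(-37) + J) = 1/(-37 + 2*√431)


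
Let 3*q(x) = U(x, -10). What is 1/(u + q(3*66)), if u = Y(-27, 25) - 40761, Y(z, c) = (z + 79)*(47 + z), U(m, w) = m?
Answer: -1/39655 ≈ -2.5218e-5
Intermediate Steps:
q(x) = x/3
Y(z, c) = (47 + z)*(79 + z) (Y(z, c) = (79 + z)*(47 + z) = (47 + z)*(79 + z))
u = -39721 (u = (3713 + (-27)² + 126*(-27)) - 40761 = (3713 + 729 - 3402) - 40761 = 1040 - 40761 = -39721)
1/(u + q(3*66)) = 1/(-39721 + (3*66)/3) = 1/(-39721 + (⅓)*198) = 1/(-39721 + 66) = 1/(-39655) = -1/39655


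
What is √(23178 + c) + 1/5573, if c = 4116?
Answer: 1/5573 + √27294 ≈ 165.21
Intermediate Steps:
√(23178 + c) + 1/5573 = √(23178 + 4116) + 1/5573 = √27294 + 1/5573 = 1/5573 + √27294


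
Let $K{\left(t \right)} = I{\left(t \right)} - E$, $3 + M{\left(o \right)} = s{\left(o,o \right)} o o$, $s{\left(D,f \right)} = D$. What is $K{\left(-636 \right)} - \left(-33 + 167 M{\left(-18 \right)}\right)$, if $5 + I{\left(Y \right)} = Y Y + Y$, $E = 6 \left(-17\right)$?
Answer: $1378435$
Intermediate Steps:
$E = -102$
$M{\left(o \right)} = -3 + o^{3}$ ($M{\left(o \right)} = -3 + o o o = -3 + o^{2} o = -3 + o^{3}$)
$I{\left(Y \right)} = -5 + Y + Y^{2}$ ($I{\left(Y \right)} = -5 + \left(Y Y + Y\right) = -5 + \left(Y^{2} + Y\right) = -5 + \left(Y + Y^{2}\right) = -5 + Y + Y^{2}$)
$K{\left(t \right)} = 97 + t + t^{2}$ ($K{\left(t \right)} = \left(-5 + t + t^{2}\right) - -102 = \left(-5 + t + t^{2}\right) + 102 = 97 + t + t^{2}$)
$K{\left(-636 \right)} - \left(-33 + 167 M{\left(-18 \right)}\right) = \left(97 - 636 + \left(-636\right)^{2}\right) - \left(-33 + 167 \left(-3 + \left(-18\right)^{3}\right)\right) = \left(97 - 636 + 404496\right) - \left(-33 + 167 \left(-3 - 5832\right)\right) = 403957 + \left(\left(-167\right) \left(-5835\right) + 33\right) = 403957 + \left(974445 + 33\right) = 403957 + 974478 = 1378435$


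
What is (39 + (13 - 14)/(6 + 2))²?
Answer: 96721/64 ≈ 1511.3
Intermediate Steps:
(39 + (13 - 14)/(6 + 2))² = (39 - 1/8)² = (39 - 1*⅛)² = (39 - ⅛)² = (311/8)² = 96721/64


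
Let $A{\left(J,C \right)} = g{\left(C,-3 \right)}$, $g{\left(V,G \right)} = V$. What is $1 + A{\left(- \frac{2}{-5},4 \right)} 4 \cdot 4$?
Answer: $65$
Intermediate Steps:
$A{\left(J,C \right)} = C$
$1 + A{\left(- \frac{2}{-5},4 \right)} 4 \cdot 4 = 1 + 4 \cdot 4 \cdot 4 = 1 + 4 \cdot 16 = 1 + 64 = 65$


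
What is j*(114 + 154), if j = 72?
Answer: 19296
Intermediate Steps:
j*(114 + 154) = 72*(114 + 154) = 72*268 = 19296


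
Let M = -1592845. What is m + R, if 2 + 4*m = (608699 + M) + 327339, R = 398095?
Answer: 935571/4 ≈ 2.3389e+5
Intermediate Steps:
m = -656809/4 (m = -1/2 + ((608699 - 1592845) + 327339)/4 = -1/2 + (-984146 + 327339)/4 = -1/2 + (1/4)*(-656807) = -1/2 - 656807/4 = -656809/4 ≈ -1.6420e+5)
m + R = -656809/4 + 398095 = 935571/4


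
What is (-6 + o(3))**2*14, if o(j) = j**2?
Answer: 126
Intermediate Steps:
(-6 + o(3))**2*14 = (-6 + 3**2)**2*14 = (-6 + 9)**2*14 = 3**2*14 = 9*14 = 126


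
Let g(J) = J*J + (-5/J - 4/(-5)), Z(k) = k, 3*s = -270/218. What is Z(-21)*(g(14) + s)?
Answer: -4487127/1090 ≈ -4116.6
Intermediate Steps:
s = -45/109 (s = (-270/218)/3 = (-270*1/218)/3 = (⅓)*(-135/109) = -45/109 ≈ -0.41284)
g(J) = ⅘ + J² - 5/J (g(J) = J² + (-5/J - 4*(-⅕)) = J² + (-5/J + ⅘) = J² + (⅘ - 5/J) = ⅘ + J² - 5/J)
Z(-21)*(g(14) + s) = -21*((⅘ + 14² - 5/14) - 45/109) = -21*((⅘ + 196 - 5*1/14) - 45/109) = -21*((⅘ + 196 - 5/14) - 45/109) = -21*(13751/70 - 45/109) = -21*1495709/7630 = -4487127/1090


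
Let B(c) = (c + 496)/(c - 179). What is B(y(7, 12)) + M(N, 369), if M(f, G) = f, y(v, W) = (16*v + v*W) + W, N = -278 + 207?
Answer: -1355/29 ≈ -46.724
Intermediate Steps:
N = -71
y(v, W) = W + 16*v + W*v (y(v, W) = (16*v + W*v) + W = W + 16*v + W*v)
B(c) = (496 + c)/(-179 + c)
B(y(7, 12)) + M(N, 369) = (496 + (12 + 16*7 + 12*7))/(-179 + (12 + 16*7 + 12*7)) - 71 = (496 + (12 + 112 + 84))/(-179 + (12 + 112 + 84)) - 71 = (496 + 208)/(-179 + 208) - 71 = 704/29 - 71 = -1355/29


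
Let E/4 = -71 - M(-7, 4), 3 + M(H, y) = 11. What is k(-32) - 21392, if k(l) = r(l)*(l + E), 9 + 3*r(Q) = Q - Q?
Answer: -20348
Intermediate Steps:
M(H, y) = 8 (M(H, y) = -3 + 11 = 8)
r(Q) = -3 (r(Q) = -3 + (Q - Q)/3 = -3 + (⅓)*0 = -3 + 0 = -3)
E = -316 (E = 4*(-71 - 1*8) = 4*(-71 - 8) = 4*(-79) = -316)
k(l) = 948 - 3*l (k(l) = -3*(l - 316) = -3*(-316 + l) = 948 - 3*l)
k(-32) - 21392 = (948 - 3*(-32)) - 21392 = (948 + 96) - 21392 = 1044 - 21392 = -20348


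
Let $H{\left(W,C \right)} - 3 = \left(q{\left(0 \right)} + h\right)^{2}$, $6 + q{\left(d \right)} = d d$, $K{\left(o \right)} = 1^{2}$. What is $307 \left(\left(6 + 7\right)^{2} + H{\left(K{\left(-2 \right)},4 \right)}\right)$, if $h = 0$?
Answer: $63856$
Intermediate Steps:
$K{\left(o \right)} = 1$
$q{\left(d \right)} = -6 + d^{2}$ ($q{\left(d \right)} = -6 + d d = -6 + d^{2}$)
$H{\left(W,C \right)} = 39$ ($H{\left(W,C \right)} = 3 + \left(\left(-6 + 0^{2}\right) + 0\right)^{2} = 3 + \left(\left(-6 + 0\right) + 0\right)^{2} = 3 + \left(-6 + 0\right)^{2} = 3 + \left(-6\right)^{2} = 3 + 36 = 39$)
$307 \left(\left(6 + 7\right)^{2} + H{\left(K{\left(-2 \right)},4 \right)}\right) = 307 \left(\left(6 + 7\right)^{2} + 39\right) = 307 \left(13^{2} + 39\right) = 307 \left(169 + 39\right) = 307 \cdot 208 = 63856$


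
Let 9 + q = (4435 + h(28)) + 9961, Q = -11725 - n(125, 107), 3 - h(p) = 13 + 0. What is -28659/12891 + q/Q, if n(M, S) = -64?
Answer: -173175502/50107317 ≈ -3.4561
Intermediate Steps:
h(p) = -10 (h(p) = 3 - (13 + 0) = 3 - 1*13 = 3 - 13 = -10)
Q = -11661 (Q = -11725 - 1*(-64) = -11725 + 64 = -11661)
q = 14377 (q = -9 + ((4435 - 10) + 9961) = -9 + (4425 + 9961) = -9 + 14386 = 14377)
-28659/12891 + q/Q = -28659/12891 + 14377/(-11661) = -28659*1/12891 + 14377*(-1/11661) = -9553/4297 - 14377/11661 = -173175502/50107317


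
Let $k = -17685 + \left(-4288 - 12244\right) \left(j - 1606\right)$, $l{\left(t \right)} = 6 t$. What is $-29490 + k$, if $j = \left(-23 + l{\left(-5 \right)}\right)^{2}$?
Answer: $-19935171$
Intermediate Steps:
$j = 2809$ ($j = \left(-23 + 6 \left(-5\right)\right)^{2} = \left(-23 - 30\right)^{2} = \left(-53\right)^{2} = 2809$)
$k = -19905681$ ($k = -17685 + \left(-4288 - 12244\right) \left(2809 - 1606\right) = -17685 - 19887996 = -19905681$)
$-29490 + k = -29490 - 19905681 = -19935171$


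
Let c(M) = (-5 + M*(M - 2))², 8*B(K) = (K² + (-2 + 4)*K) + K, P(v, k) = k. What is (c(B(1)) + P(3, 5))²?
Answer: 370881/256 ≈ 1448.8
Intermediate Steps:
B(K) = K²/8 + 3*K/8 (B(K) = ((K² + (-2 + 4)*K) + K)/8 = ((K² + 2*K) + K)/8 = (K² + 3*K)/8 = K²/8 + 3*K/8)
c(M) = (-5 + M*(-2 + M))²
(c(B(1)) + P(3, 5))² = ((5 - ((⅛)*1*(3 + 1))² + 2*((⅛)*1*(3 + 1)))² + 5)² = ((5 - ((⅛)*1*4)² + 2*((⅛)*1*4))² + 5)² = ((5 - (½)² + 2*(½))² + 5)² = ((5 - 1*¼ + 1)² + 5)² = ((5 - ¼ + 1)² + 5)² = ((23/4)² + 5)² = (529/16 + 5)² = (609/16)² = 370881/256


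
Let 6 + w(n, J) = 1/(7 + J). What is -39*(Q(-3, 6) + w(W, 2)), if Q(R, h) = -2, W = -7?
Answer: 923/3 ≈ 307.67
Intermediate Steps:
w(n, J) = -6 + 1/(7 + J)
-39*(Q(-3, 6) + w(W, 2)) = -39*(-2 + (-41 - 6*2)/(7 + 2)) = -39*(-2 + (-41 - 12)/9) = -39*(-2 + (1/9)*(-53)) = -39*(-2 - 53/9) = -39*(-71/9) = 923/3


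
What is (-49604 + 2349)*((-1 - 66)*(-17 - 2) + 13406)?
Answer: -693656145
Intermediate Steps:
(-49604 + 2349)*((-1 - 66)*(-17 - 2) + 13406) = -47255*(-67*(-19) + 13406) = -47255*(1273 + 13406) = -47255*14679 = -693656145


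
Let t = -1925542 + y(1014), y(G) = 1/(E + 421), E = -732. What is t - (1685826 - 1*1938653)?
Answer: -520214366/311 ≈ -1.6727e+6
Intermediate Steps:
y(G) = -1/311 (y(G) = 1/(-732 + 421) = 1/(-311) = -1/311)
t = -598843563/311 (t = -1925542 - 1/311 = -598843563/311 ≈ -1.9255e+6)
t - (1685826 - 1*1938653) = -598843563/311 - (1685826 - 1*1938653) = -598843563/311 - (1685826 - 1938653) = -598843563/311 - 1*(-252827) = -598843563/311 + 252827 = -520214366/311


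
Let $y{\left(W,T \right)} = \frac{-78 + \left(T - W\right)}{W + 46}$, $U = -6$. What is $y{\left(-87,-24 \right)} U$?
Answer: $- \frac{90}{41} \approx -2.1951$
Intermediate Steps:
$y{\left(W,T \right)} = \frac{-78 + T - W}{46 + W}$
$y{\left(-87,-24 \right)} U = \frac{-78 - 24 - -87}{46 - 87} \left(-6\right) = \frac{-78 - 24 + 87}{-41} \left(-6\right) = \left(- \frac{1}{41}\right) \left(-15\right) \left(-6\right) = \frac{15}{41} \left(-6\right) = - \frac{90}{41}$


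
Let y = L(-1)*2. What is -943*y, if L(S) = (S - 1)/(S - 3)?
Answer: -943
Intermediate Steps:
L(S) = (-1 + S)/(-3 + S)
y = 1 (y = ((-1 - 1)/(-3 - 1))*2 = (-2/(-4))*2 = -1/4*(-2)*2 = (1/2)*2 = 1)
-943*y = -943*1 = -943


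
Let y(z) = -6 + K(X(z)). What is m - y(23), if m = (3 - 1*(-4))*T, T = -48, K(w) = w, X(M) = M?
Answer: -353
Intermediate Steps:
y(z) = -6 + z
m = -336 (m = (3 - 1*(-4))*(-48) = (3 + 4)*(-48) = 7*(-48) = -336)
m - y(23) = -336 - (-6 + 23) = -336 - 1*17 = -336 - 17 = -353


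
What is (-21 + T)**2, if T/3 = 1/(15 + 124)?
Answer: 8503056/19321 ≈ 440.09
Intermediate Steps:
T = 3/139 (T = 3/(15 + 124) = 3/139 ≈ 0.021583)
(-21 + T)**2 = (-21 + 3/139)**2 = (-2916/139)**2 = 8503056/19321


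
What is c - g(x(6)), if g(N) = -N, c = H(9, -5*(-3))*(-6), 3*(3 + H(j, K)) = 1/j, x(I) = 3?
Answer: 187/9 ≈ 20.778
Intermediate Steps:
H(j, K) = -3 + 1/(3*j)
c = 160/9 (c = (-3 + (1/3)/9)*(-6) = (-3 + (1/3)*(1/9))*(-6) = (-3 + 1/27)*(-6) = -80/27*(-6) = 160/9 ≈ 17.778)
c - g(x(6)) = 160/9 - (-1)*3 = 160/9 - 1*(-3) = 160/9 + 3 = 187/9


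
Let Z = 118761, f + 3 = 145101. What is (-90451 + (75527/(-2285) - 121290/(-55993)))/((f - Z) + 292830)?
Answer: -11576615031916/40835504243835 ≈ -0.28349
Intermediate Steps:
f = 145098 (f = -3 + 145101 = 145098)
(-90451 + (75527/(-2285) - 121290/(-55993)))/((f - Z) + 292830) = (-90451 + (75527/(-2285) - 121290/(-55993)))/((145098 - 1*118761) + 292830) = (-90451 + (75527*(-1/2285) - 121290*(-1/55993)))/((145098 - 118761) + 292830) = (-90451 + (-75527/2285 + 121290/55993))/(26337 + 292830) = (-90451 - 3951835661/127944005)/319167 = -11576615031916/127944005*1/319167 = -11576615031916/40835504243835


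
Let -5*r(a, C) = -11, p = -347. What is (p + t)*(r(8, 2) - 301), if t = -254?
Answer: 897894/5 ≈ 1.7958e+5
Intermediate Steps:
r(a, C) = 11/5 (r(a, C) = -⅕*(-11) = 11/5)
(p + t)*(r(8, 2) - 301) = (-347 - 254)*(11/5 - 301) = -601*(-1494/5) = 897894/5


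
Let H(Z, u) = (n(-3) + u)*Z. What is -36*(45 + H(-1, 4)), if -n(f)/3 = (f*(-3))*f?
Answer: 1440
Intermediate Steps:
n(f) = 9*f**2 (n(f) = -3*f*(-3)*f = -3*(-3*f)*f = -(-9)*f**2 = 9*f**2)
H(Z, u) = Z*(81 + u) (H(Z, u) = (9*(-3)**2 + u)*Z = (9*9 + u)*Z = (81 + u)*Z = Z*(81 + u))
-36*(45 + H(-1, 4)) = -36*(45 - (81 + 4)) = -36*(45 - 1*85) = -36*(45 - 85) = -36*(-40) = 1440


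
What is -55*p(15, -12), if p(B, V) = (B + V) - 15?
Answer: 660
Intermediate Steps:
p(B, V) = -15 + B + V
-55*p(15, -12) = -55*(-15 + 15 - 12) = -55*(-12) = 660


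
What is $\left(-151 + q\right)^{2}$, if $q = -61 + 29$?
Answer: $33489$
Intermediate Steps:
$q = -32$
$\left(-151 + q\right)^{2} = \left(-151 - 32\right)^{2} = \left(-183\right)^{2} = 33489$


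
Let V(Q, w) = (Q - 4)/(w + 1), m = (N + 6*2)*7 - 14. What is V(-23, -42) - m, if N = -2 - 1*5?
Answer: -834/41 ≈ -20.341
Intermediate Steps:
N = -7 (N = -2 - 5 = -7)
m = 21 (m = (-7 + 6*2)*7 - 14 = (-7 + 12)*7 - 14 = 5*7 - 14 = 35 - 14 = 21)
V(Q, w) = (-4 + Q)/(1 + w)
V(-23, -42) - m = (-4 - 23)/(1 - 42) - 1*21 = -27/(-41) - 21 = -1/41*(-27) - 21 = 27/41 - 21 = -834/41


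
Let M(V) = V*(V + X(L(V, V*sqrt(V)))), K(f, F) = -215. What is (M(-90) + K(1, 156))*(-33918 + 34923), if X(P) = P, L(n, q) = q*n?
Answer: 7924425 - 2197935000*I*sqrt(10) ≈ 7.9244e+6 - 6.9505e+9*I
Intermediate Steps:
L(n, q) = n*q
M(V) = V*(V + V**(5/2)) (M(V) = V*(V + V*(V*sqrt(V))) = V*(V + V*V**(3/2)) = V*(V + V**(5/2)))
(M(-90) + K(1, 156))*(-33918 + 34923) = (-90*(-90 + (-90)**(5/2)) - 215)*(-33918 + 34923) = (-90*(-90 + 24300*I*sqrt(10)) - 215)*1005 = ((8100 - 2187000*I*sqrt(10)) - 215)*1005 = (7885 - 2187000*I*sqrt(10))*1005 = 7924425 - 2197935000*I*sqrt(10)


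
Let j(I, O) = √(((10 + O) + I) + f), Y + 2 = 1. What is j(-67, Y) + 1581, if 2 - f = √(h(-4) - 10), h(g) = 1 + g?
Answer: 1581 + √(-56 - I*√13) ≈ 1581.2 - 7.4872*I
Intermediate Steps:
Y = -1 (Y = -2 + 1 = -1)
f = 2 - I*√13 (f = 2 - √((1 - 4) - 10) = 2 - √(-3 - 10) = 2 - √(-13) = 2 - I*√13 ≈ 2.0 - 3.6056*I)
j(I, O) = √(12 + I + O - I*√13) (j(I, O) = √(((10 + O) + I) + (2 - I*√13)) = √((10 + I + O) + (2 - I*√13)) = √(12 + I + O - I*√13))
j(-67, Y) + 1581 = √(12 - 67 - 1 - I*√13) + 1581 = √(-56 - I*√13) + 1581 = 1581 + √(-56 - I*√13)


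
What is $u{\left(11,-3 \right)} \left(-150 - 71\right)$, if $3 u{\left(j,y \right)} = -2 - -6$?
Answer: $- \frac{884}{3} \approx -294.67$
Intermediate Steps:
$u{\left(j,y \right)} = \frac{4}{3}$ ($u{\left(j,y \right)} = \frac{-2 - -6}{3} = \frac{-2 + 6}{3} = \frac{1}{3} \cdot 4 = \frac{4}{3}$)
$u{\left(11,-3 \right)} \left(-150 - 71\right) = \frac{4 \left(-150 - 71\right)}{3} = \frac{4}{3} \left(-221\right) = - \frac{884}{3}$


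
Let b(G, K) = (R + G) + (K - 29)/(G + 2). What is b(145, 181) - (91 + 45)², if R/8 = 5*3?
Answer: -2679805/147 ≈ -18230.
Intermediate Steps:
R = 120 (R = 8*(5*3) = 8*15 = 120)
b(G, K) = 120 + G + (-29 + K)/(2 + G) (b(G, K) = (120 + G) + (K - 29)/(G + 2) = (120 + G) + (-29 + K)/(2 + G) = 120 + G + (-29 + K)/(2 + G))
b(145, 181) - (91 + 45)² = (211 + 181 + 145² + 122*145)/(2 + 145) - (91 + 45)² = (211 + 181 + 21025 + 17690)/147 - 1*136² = (1/147)*39107 - 1*18496 = 39107/147 - 18496 = -2679805/147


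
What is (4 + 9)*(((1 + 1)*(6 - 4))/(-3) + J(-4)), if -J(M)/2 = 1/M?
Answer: -65/6 ≈ -10.833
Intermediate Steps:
J(M) = -2/M
(4 + 9)*(((1 + 1)*(6 - 4))/(-3) + J(-4)) = (4 + 9)*(((1 + 1)*(6 - 4))/(-3) - 2/(-4)) = 13*((2*2)*(-⅓) - 2*(-¼)) = 13*(4*(-⅓) + ½) = 13*(-4/3 + ½) = 13*(-⅚) = -65/6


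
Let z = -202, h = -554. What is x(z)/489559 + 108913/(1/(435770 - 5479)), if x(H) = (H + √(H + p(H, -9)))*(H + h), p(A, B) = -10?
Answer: 3277547407959787/69937 - 216*I*√53/69937 ≈ 4.6864e+10 - 0.022485*I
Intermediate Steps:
x(H) = (-554 + H)*(H + √(-10 + H)) (x(H) = (H + √(H - 10))*(H - 554) = (H + √(-10 + H))*(-554 + H) = (-554 + H)*(H + √(-10 + H)))
x(z)/489559 + 108913/(1/(435770 - 5479)) = ((-202)² - 554*(-202) - 554*√(-10 - 202) - 202*√(-10 - 202))/489559 + 108913/(1/(435770 - 5479)) = (40804 + 111908 - 1108*I*√53 - 404*I*√53)*(1/489559) + 108913/(1/430291) = (40804 + 111908 - 1108*I*√53 - 404*I*√53)*(1/489559) + 108913*430291 = (152712 - 1512*I*√53)*(1/489559) + 46864283683 = (21816/69937 - 216*I*√53/69937) + 46864283683 = 3277547407959787/69937 - 216*I*√53/69937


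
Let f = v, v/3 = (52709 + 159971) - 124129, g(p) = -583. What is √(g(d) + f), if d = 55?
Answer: √265070 ≈ 514.85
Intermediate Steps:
v = 265653 (v = 3*((52709 + 159971) - 124129) = 3*(212680 - 124129) = 3*88551 = 265653)
f = 265653
√(g(d) + f) = √(-583 + 265653) = √265070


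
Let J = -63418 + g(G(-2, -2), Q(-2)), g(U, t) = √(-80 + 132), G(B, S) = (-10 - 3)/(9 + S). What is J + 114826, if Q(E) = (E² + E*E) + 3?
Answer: 51408 + 2*√13 ≈ 51415.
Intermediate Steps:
G(B, S) = -13/(9 + S)
Q(E) = 3 + 2*E² (Q(E) = (E² + E²) + 3 = 2*E² + 3 = 3 + 2*E²)
g(U, t) = 2*√13 (g(U, t) = √52 = 2*√13)
J = -63418 + 2*√13 ≈ -63411.
J + 114826 = (-63418 + 2*√13) + 114826 = 51408 + 2*√13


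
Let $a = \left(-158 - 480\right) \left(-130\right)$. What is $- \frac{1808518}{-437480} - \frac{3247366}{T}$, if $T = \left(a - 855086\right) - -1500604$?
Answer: $- \frac{25807068109}{79671451460} \approx -0.32392$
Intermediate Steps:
$a = 82940$ ($a = \left(-638\right) \left(-130\right) = 82940$)
$T = 728458$ ($T = \left(82940 - 855086\right) - -1500604 = -772146 + 1500604 = 728458$)
$- \frac{1808518}{-437480} - \frac{3247366}{T} = - \frac{1808518}{-437480} - \frac{3247366}{728458} = \left(-1808518\right) \left(- \frac{1}{437480}\right) - \frac{1623683}{364229} = \frac{904259}{218740} - \frac{1623683}{364229} = - \frac{25807068109}{79671451460}$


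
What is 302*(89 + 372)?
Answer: 139222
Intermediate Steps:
302*(89 + 372) = 302*461 = 139222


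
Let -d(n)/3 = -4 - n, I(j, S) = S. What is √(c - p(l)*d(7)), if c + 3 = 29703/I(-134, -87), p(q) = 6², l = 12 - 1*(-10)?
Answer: 2*I*√322190/29 ≈ 39.146*I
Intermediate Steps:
l = 22 (l = 12 + 10 = 22)
p(q) = 36
d(n) = 12 + 3*n (d(n) = -3*(-4 - n) = 12 + 3*n)
c = -9988/29 (c = -3 + 29703/(-87) = -3 + 29703*(-1/87) = -3 - 9901/29 = -9988/29 ≈ -344.41)
√(c - p(l)*d(7)) = √(-9988/29 - 36*(12 + 3*7)) = √(-9988/29 - 36*(12 + 21)) = √(-9988/29 - 36*33) = √(-9988/29 - 1*1188) = √(-9988/29 - 1188) = √(-44440/29) = 2*I*√322190/29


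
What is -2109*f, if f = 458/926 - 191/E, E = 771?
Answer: -61952578/118991 ≈ -520.65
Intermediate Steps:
f = 88126/356973 (f = 458/926 - 191/771 = 458*(1/926) - 191*1/771 = 229/463 - 191/771 = 88126/356973 ≈ 0.24687)
-2109*f = -2109*88126/356973 = -61952578/118991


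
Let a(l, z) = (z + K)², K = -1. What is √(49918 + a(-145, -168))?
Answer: √78479 ≈ 280.14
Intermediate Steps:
a(l, z) = (-1 + z)² (a(l, z) = (z - 1)² = (-1 + z)²)
√(49918 + a(-145, -168)) = √(49918 + (-1 - 168)²) = √(49918 + (-169)²) = √(49918 + 28561) = √78479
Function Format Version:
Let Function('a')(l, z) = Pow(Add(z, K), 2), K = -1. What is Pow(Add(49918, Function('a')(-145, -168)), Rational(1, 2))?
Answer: Pow(78479, Rational(1, 2)) ≈ 280.14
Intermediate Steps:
Function('a')(l, z) = Pow(Add(-1, z), 2) (Function('a')(l, z) = Pow(Add(z, -1), 2) = Pow(Add(-1, z), 2))
Pow(Add(49918, Function('a')(-145, -168)), Rational(1, 2)) = Pow(Add(49918, Pow(Add(-1, -168), 2)), Rational(1, 2)) = Pow(Add(49918, Pow(-169, 2)), Rational(1, 2)) = Pow(Add(49918, 28561), Rational(1, 2)) = Pow(78479, Rational(1, 2))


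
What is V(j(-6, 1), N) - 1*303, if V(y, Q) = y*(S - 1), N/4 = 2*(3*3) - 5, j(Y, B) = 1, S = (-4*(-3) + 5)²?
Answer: -15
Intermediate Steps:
S = 289 (S = (12 + 5)² = 17² = 289)
N = 52 (N = 4*(2*(3*3) - 5) = 4*(2*9 - 5) = 4*(18 - 5) = 4*13 = 52)
V(y, Q) = 288*y (V(y, Q) = y*(289 - 1) = y*288 = 288*y)
V(j(-6, 1), N) - 1*303 = 288*1 - 1*303 = 288 - 303 = -15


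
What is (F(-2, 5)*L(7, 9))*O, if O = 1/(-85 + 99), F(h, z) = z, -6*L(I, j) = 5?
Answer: -25/84 ≈ -0.29762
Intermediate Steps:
L(I, j) = -⅚ (L(I, j) = -⅙*5 = -⅚)
O = 1/14 ≈ 0.071429
(F(-2, 5)*L(7, 9))*O = (5*(-⅚))*(1/14) = -25/6*1/14 = -25/84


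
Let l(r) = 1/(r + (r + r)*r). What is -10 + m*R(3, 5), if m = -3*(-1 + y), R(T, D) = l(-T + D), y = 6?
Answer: -23/2 ≈ -11.500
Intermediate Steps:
l(r) = 1/(r + 2*r²) (l(r) = 1/(r + (2*r)*r) = 1/(r + 2*r²))
R(T, D) = 1/((D - T)*(1 - 2*T + 2*D)) (R(T, D) = 1/((-T + D)*(1 + 2*(-T + D))) = 1/((D - T)*(1 + 2*(D - T))) = 1/((D - T)*(1 + (-2*T + 2*D))) = 1/((D - T)*(1 - 2*T + 2*D)))
m = -15 (m = -3*(-1 + 6) = -3*5 = -15)
-10 + m*R(3, 5) = -10 - 15/((5 - 1*3)*(1 - 2*3 + 2*5)) = -10 - 15/((5 - 3)*(1 - 6 + 10)) = -10 - 15/(2*5) = -10 - 15*⅒ = -10 - 3/2 = -23/2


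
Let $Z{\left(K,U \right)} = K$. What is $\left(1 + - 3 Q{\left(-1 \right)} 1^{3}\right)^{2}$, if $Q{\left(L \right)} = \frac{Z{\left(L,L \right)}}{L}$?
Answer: $4$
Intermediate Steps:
$Q{\left(L \right)} = 1$ ($Q{\left(L \right)} = \frac{L}{L} = 1$)
$\left(1 + - 3 Q{\left(-1 \right)} 1^{3}\right)^{2} = \left(1 + \left(-3\right) 1 \cdot 1^{3}\right)^{2} = \left(1 - 3\right)^{2} = \left(-2\right)^{2} = 4$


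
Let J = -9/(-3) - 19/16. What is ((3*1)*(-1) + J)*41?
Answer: -779/16 ≈ -48.688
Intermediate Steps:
J = 29/16 (J = -9*(-⅓) - 19*1/16 = 3 - 19/16 = 29/16 ≈ 1.8125)
((3*1)*(-1) + J)*41 = ((3*1)*(-1) + 29/16)*41 = (3*(-1) + 29/16)*41 = (-3 + 29/16)*41 = -19/16*41 = -779/16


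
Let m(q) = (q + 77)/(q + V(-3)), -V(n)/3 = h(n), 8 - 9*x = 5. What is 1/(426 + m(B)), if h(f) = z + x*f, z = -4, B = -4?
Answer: 11/4759 ≈ 0.0023114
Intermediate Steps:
x = ⅓ (x = 8/9 - ⅑*5 = 8/9 - 5/9 = ⅓ ≈ 0.33333)
h(f) = -4 + f/3
V(n) = 12 - n (V(n) = -3*(-4 + n/3) = 12 - n)
m(q) = (77 + q)/(15 + q) (m(q) = (q + 77)/(q + (12 - 1*(-3))) = (77 + q)/(q + (12 + 3)) = (77 + q)/(q + 15) = (77 + q)/(15 + q))
1/(426 + m(B)) = 1/(426 + (77 - 4)/(15 - 4)) = 1/(426 + 73/11) = 1/(4759/11) = 11/4759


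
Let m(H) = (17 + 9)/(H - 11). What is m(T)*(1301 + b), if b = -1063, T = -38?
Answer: -884/7 ≈ -126.29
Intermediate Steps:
m(H) = 26/(-11 + H)
m(T)*(1301 + b) = (26/(-11 - 38))*(1301 - 1063) = (26/(-49))*238 = (26*(-1/49))*238 = -26/49*238 = -884/7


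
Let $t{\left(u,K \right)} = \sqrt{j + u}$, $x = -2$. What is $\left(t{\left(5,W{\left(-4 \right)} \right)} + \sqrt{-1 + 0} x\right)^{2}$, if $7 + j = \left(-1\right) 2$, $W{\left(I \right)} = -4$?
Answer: $0$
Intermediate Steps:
$j = -9$ ($j = -7 - 2 = -9$)
$t{\left(u,K \right)} = \sqrt{-9 + u}$
$\left(t{\left(5,W{\left(-4 \right)} \right)} + \sqrt{-1 + 0} x\right)^{2} = \left(\sqrt{-9 + 5} + \sqrt{-1 + 0} \left(-2\right)\right)^{2} = \left(\sqrt{-4} + \sqrt{-1} \left(-2\right)\right)^{2} = \left(2 i + i \left(-2\right)\right)^{2} = \left(2 i - 2 i\right)^{2} = 0^{2} = 0$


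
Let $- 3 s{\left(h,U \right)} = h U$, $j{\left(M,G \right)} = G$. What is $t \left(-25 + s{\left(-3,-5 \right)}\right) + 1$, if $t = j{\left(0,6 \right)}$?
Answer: $-179$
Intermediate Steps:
$s{\left(h,U \right)} = - \frac{U h}{3}$ ($s{\left(h,U \right)} = - \frac{h U}{3} = - \frac{U h}{3}$)
$t = 6$
$t \left(-25 + s{\left(-3,-5 \right)}\right) + 1 = 6 \left(-25 - \left(- \frac{5}{3}\right) \left(-3\right)\right) + 1 = 6 \left(-25 - 5\right) + 1 = 6 \left(-30\right) + 1 = -180 + 1 = -179$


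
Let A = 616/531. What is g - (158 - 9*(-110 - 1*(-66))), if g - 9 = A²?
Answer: -153289289/281961 ≈ -543.65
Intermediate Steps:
A = 616/531 (A = 616*(1/531) = 616/531 ≈ 1.1601)
g = 2917105/281961 (g = 9 + (616/531)² = 9 + 379456/281961 = 2917105/281961 ≈ 10.346)
g - (158 - 9*(-110 - 1*(-66))) = 2917105/281961 - (158 - 9*(-110 - 1*(-66))) = 2917105/281961 - (158 - 9*(-110 + 66)) = 2917105/281961 - (158 - 9*(-44)) = 2917105/281961 - (158 + 396) = 2917105/281961 - 1*554 = 2917105/281961 - 554 = -153289289/281961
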